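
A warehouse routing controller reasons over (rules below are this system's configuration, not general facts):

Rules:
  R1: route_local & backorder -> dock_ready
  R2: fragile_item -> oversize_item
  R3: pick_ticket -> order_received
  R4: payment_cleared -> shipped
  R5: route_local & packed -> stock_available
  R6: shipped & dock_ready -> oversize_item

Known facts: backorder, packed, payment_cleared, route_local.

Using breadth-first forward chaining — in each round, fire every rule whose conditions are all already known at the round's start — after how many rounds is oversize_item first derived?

Round 1 fires R1, R4, R5, giving dock_ready, shipped, stock_available.
Round 2 fires R6, giving oversize_item.
oversize_item first appears in round 2.

2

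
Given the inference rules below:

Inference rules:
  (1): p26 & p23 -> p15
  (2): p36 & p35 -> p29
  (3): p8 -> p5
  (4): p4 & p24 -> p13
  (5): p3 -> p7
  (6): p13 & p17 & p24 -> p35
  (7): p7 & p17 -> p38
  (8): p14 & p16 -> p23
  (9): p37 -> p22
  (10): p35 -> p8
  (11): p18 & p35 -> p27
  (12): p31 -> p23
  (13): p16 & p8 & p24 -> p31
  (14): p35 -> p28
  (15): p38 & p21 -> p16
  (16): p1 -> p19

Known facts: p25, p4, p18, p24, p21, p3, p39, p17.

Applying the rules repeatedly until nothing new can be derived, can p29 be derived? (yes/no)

Round 1: (4) [p4 & p24 -> p13]; (5) [p3 -> p7]. New: p13, p7.
Round 2: (6) [p13 & p17 & p24 -> p35]; (7) [p7 & p17 -> p38]. New: p35, p38.
Round 3: (10) [p35 -> p8]; (11) [p18 & p35 -> p27]; (14) [p35 -> p28]; (15) [p38 & p21 -> p16]. New: p8, p27, p28, p16.
Round 4: (3) [p8 -> p5]; (13) [p16 & p8 & p24 -> p31]. New: p5, p31.
Round 5: (12) [p31 -> p23]. New: p23.
Fixed point reached. p29 is concluded only by (2); (2) needs p36 (never derived).

no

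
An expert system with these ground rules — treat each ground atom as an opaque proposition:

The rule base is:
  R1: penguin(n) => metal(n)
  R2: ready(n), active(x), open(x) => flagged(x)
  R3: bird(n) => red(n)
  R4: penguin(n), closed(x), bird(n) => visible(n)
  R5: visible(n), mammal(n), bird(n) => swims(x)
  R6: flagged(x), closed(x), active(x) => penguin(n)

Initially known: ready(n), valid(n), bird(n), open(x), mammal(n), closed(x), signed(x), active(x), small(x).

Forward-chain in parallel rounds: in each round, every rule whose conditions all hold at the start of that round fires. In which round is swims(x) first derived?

4

Round 1: R2 [ready(n), active(x), open(x) => flagged(x)]; R3 [bird(n) => red(n)]. Adds flagged(x), red(n).
Round 2: R6 [flagged(x), closed(x), active(x) => penguin(n)]. Adds penguin(n).
Round 3: R1 [penguin(n) => metal(n)]; R4 [penguin(n), closed(x), bird(n) => visible(n)]. Adds metal(n), visible(n).
Round 4: R5 [visible(n), mammal(n), bird(n) => swims(x)]. Adds swims(x).
swims(x) first appears in round 4.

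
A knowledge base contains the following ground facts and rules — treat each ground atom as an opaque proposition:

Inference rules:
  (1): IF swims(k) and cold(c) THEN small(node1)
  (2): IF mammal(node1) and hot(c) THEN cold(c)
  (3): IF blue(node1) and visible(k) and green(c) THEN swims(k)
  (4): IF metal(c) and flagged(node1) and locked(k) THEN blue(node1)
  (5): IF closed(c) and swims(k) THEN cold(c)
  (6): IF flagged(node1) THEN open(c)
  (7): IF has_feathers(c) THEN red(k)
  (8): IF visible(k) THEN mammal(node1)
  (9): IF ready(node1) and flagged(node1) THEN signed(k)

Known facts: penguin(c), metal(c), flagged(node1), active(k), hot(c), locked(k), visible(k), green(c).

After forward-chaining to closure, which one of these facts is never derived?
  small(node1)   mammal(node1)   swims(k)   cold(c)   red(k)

Round 1: (4) [IF metal(c) and flagged(node1) and locked(k) THEN blue(node1)]; (6) [IF flagged(node1) THEN open(c)]; (8) [IF visible(k) THEN mammal(node1)]. New: blue(node1), open(c), mammal(node1).
Round 2: (2) [IF mammal(node1) and hot(c) THEN cold(c)]; (3) [IF blue(node1) and visible(k) and green(c) THEN swims(k)]. New: cold(c), swims(k).
Round 3: (1) [IF swims(k) and cold(c) THEN small(node1)]. New: small(node1).
Derived: swims(k) (round 2), mammal(node1) (round 1), small(node1) (round 3), cold(c) (round 2). red(k) never appears in any round.

red(k)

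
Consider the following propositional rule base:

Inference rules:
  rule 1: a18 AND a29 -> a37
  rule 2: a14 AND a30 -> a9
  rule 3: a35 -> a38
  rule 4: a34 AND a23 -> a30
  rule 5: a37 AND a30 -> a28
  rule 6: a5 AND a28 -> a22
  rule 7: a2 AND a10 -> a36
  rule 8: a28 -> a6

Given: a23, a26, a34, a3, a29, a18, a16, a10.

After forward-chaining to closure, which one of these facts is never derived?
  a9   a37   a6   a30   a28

a9

Round 1 fires rule 1, rule 4, giving a37, a30.
Round 2 fires rule 5, giving a28.
Round 3 fires rule 8, giving a6.
Derived: a28 (round 2), a30 (round 1), a6 (round 3), a37 (round 1). a9 never appears in any round.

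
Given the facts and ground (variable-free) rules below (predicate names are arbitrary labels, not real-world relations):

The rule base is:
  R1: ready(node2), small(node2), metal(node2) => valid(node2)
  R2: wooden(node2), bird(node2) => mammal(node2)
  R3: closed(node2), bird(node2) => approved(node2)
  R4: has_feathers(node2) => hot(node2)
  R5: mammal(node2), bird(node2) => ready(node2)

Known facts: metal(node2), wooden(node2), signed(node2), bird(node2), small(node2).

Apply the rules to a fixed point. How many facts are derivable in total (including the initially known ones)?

[1] R2 [wooden(node2), bird(node2) => mammal(node2)]. ⇒ new: mammal(node2).
[2] R5 [mammal(node2), bird(node2) => ready(node2)]. ⇒ new: ready(node2).
[3] R1 [ready(node2), small(node2), metal(node2) => valid(node2)]. ⇒ new: valid(node2).
Closure: {bird(node2), mammal(node2), metal(node2), ready(node2), signed(node2), small(node2), valid(node2), wooden(node2)} — 8 facts.

8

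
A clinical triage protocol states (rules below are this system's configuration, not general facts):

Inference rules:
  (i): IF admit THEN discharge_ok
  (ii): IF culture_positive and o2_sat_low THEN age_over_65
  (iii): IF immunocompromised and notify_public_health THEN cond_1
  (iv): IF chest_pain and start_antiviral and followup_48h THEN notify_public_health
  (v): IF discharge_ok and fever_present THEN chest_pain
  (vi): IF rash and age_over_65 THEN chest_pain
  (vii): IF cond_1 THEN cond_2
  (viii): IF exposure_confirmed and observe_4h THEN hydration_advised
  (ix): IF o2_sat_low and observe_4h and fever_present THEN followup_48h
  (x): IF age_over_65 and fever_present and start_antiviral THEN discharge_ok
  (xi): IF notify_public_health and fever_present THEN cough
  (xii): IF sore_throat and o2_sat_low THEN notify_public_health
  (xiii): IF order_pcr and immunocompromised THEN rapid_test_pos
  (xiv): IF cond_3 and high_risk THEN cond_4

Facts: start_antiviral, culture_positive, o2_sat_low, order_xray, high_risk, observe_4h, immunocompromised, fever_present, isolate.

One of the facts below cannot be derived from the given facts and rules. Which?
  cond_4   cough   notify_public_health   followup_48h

cond_4

Round 1: (ii) [IF culture_positive and o2_sat_low THEN age_over_65]; (ix) [IF o2_sat_low and observe_4h and fever_present THEN followup_48h]. Adds age_over_65, followup_48h.
Round 2: (x) [IF age_over_65 and fever_present and start_antiviral THEN discharge_ok]. Adds discharge_ok.
Round 3: (v) [IF discharge_ok and fever_present THEN chest_pain]. Adds chest_pain.
Round 4: (iv) [IF chest_pain and start_antiviral and followup_48h THEN notify_public_health]. Adds notify_public_health.
Round 5: (iii) [IF immunocompromised and notify_public_health THEN cond_1]; (xi) [IF notify_public_health and fever_present THEN cough]. Adds cond_1, cough.
Round 6: (vii) [IF cond_1 THEN cond_2]. Adds cond_2.
Derived: followup_48h (round 1), notify_public_health (round 4), cough (round 5). cond_4 never appears in any round.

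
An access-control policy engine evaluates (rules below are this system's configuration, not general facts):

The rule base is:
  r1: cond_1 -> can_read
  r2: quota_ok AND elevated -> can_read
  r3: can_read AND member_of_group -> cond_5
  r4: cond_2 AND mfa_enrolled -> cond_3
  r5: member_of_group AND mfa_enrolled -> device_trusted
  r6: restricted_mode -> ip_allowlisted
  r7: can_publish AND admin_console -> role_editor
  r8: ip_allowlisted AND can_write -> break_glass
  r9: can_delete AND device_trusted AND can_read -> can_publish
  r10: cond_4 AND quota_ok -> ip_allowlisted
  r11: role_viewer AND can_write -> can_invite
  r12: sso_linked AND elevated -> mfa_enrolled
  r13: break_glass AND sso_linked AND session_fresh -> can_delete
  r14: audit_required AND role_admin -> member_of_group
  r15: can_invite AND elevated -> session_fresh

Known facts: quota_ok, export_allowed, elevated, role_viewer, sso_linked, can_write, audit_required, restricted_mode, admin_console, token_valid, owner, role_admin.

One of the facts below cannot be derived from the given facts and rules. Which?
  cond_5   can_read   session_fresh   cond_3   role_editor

cond_3

Round 1: r2 [quota_ok AND elevated -> can_read]; r6 [restricted_mode -> ip_allowlisted]; r11 [role_viewer AND can_write -> can_invite]; r12 [sso_linked AND elevated -> mfa_enrolled]; r14 [audit_required AND role_admin -> member_of_group]. Adds can_read, ip_allowlisted, can_invite, mfa_enrolled, member_of_group.
Round 2: r3 [can_read AND member_of_group -> cond_5]; r5 [member_of_group AND mfa_enrolled -> device_trusted]; r8 [ip_allowlisted AND can_write -> break_glass]; r15 [can_invite AND elevated -> session_fresh]. Adds cond_5, device_trusted, break_glass, session_fresh.
Round 3: r13 [break_glass AND sso_linked AND session_fresh -> can_delete]. Adds can_delete.
Round 4: r9 [can_delete AND device_trusted AND can_read -> can_publish]. Adds can_publish.
Round 5: r7 [can_publish AND admin_console -> role_editor]. Adds role_editor.
Derived: session_fresh (round 2), cond_5 (round 2), role_editor (round 5), can_read (round 1). cond_3 never appears in any round.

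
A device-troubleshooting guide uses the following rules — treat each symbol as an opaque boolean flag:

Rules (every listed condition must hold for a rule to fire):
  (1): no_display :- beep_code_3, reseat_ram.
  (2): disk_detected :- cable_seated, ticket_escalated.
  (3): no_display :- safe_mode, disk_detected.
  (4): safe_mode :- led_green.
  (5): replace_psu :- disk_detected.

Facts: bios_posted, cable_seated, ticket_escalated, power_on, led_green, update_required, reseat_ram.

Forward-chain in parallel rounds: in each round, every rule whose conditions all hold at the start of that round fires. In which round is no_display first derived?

Round 1: (2) [disk_detected :- cable_seated, ticket_escalated.]; (4) [safe_mode :- led_green.]. Adds disk_detected, safe_mode.
Round 2: (3) [no_display :- safe_mode, disk_detected.]; (5) [replace_psu :- disk_detected.]. Adds no_display, replace_psu.
no_display first appears in round 2.

2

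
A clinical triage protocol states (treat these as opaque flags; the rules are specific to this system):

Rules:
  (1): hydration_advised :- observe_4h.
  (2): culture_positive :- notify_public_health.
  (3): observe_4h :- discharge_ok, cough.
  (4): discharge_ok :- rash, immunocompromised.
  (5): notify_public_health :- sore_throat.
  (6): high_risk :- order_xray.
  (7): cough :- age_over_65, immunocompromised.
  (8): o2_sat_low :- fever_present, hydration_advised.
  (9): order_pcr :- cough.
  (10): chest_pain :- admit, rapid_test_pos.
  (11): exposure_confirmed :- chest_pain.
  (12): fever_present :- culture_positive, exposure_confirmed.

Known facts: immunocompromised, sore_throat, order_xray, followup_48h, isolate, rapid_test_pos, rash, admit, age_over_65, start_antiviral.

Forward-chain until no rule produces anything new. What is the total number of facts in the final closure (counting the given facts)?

Round 1: (4) [discharge_ok :- rash, immunocompromised.]; (5) [notify_public_health :- sore_throat.]; (6) [high_risk :- order_xray.]; (7) [cough :- age_over_65, immunocompromised.]; (10) [chest_pain :- admit, rapid_test_pos.]. New: discharge_ok, notify_public_health, high_risk, cough, chest_pain.
Round 2: (2) [culture_positive :- notify_public_health.]; (3) [observe_4h :- discharge_ok, cough.]; (9) [order_pcr :- cough.]; (11) [exposure_confirmed :- chest_pain.]. New: culture_positive, observe_4h, order_pcr, exposure_confirmed.
Round 3: (1) [hydration_advised :- observe_4h.]; (12) [fever_present :- culture_positive, exposure_confirmed.]. New: hydration_advised, fever_present.
Round 4: (8) [o2_sat_low :- fever_present, hydration_advised.]. New: o2_sat_low.
Closure: {admit, age_over_65, chest_pain, cough, culture_positive, discharge_ok, exposure_confirmed, fever_present, followup_48h, high_risk, hydration_advised, immunocompromised, isolate, notify_public_health, o2_sat_low, observe_4h, order_pcr, order_xray, rapid_test_pos, rash, sore_throat, start_antiviral} — 22 facts.

22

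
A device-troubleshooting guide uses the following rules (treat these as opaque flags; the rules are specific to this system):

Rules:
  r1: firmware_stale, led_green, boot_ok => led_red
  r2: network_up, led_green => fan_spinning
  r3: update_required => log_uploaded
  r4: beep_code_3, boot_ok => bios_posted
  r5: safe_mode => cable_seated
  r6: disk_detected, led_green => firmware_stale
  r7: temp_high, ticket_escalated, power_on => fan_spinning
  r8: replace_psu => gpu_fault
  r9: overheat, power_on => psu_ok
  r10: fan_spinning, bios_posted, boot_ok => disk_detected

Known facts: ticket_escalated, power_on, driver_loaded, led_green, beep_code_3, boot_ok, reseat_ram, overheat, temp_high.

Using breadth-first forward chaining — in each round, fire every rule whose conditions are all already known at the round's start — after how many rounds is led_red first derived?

4

Round 1: r4 [beep_code_3, boot_ok => bios_posted]; r7 [temp_high, ticket_escalated, power_on => fan_spinning]; r9 [overheat, power_on => psu_ok]. New: bios_posted, fan_spinning, psu_ok.
Round 2: r10 [fan_spinning, bios_posted, boot_ok => disk_detected]. New: disk_detected.
Round 3: r6 [disk_detected, led_green => firmware_stale]. New: firmware_stale.
Round 4: r1 [firmware_stale, led_green, boot_ok => led_red]. New: led_red.
led_red first appears in round 4.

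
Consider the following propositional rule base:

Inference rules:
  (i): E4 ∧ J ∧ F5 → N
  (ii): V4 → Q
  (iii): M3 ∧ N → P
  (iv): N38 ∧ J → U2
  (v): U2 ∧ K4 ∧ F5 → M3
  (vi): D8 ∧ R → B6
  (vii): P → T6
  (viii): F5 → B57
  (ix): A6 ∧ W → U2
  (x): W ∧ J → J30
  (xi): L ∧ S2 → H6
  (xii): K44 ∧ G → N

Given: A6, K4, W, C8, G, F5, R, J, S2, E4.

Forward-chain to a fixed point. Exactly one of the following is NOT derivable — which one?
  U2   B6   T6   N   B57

Round 1: (i) [E4 ∧ J ∧ F5 → N]; (viii) [F5 → B57]; (ix) [A6 ∧ W → U2]; (x) [W ∧ J → J30]. Adds N, B57, U2, J30.
Round 2: (v) [U2 ∧ K4 ∧ F5 → M3]. Adds M3.
Round 3: (iii) [M3 ∧ N → P]. Adds P.
Round 4: (vii) [P → T6]. Adds T6.
Derived: U2 (round 1), B57 (round 1), N (round 1), T6 (round 4). B6 never appears in any round.

B6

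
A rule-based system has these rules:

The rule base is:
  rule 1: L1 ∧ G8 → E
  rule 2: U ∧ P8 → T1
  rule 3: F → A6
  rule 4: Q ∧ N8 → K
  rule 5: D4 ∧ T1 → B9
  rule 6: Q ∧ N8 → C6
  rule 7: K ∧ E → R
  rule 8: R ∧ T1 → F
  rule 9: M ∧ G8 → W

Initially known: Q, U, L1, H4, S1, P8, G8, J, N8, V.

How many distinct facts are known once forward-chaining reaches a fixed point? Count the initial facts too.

17

[1] rule 1 [L1 ∧ G8 → E]; rule 2 [U ∧ P8 → T1]; rule 4 [Q ∧ N8 → K]; rule 6 [Q ∧ N8 → C6]. ⇒ new: E, T1, K, C6.
[2] rule 7 [K ∧ E → R]. ⇒ new: R.
[3] rule 8 [R ∧ T1 → F]. ⇒ new: F.
[4] rule 3 [F → A6]. ⇒ new: A6.
Closure: {A6, C6, E, F, G8, H4, J, K, L1, N8, P8, Q, R, S1, T1, U, V} — 17 facts.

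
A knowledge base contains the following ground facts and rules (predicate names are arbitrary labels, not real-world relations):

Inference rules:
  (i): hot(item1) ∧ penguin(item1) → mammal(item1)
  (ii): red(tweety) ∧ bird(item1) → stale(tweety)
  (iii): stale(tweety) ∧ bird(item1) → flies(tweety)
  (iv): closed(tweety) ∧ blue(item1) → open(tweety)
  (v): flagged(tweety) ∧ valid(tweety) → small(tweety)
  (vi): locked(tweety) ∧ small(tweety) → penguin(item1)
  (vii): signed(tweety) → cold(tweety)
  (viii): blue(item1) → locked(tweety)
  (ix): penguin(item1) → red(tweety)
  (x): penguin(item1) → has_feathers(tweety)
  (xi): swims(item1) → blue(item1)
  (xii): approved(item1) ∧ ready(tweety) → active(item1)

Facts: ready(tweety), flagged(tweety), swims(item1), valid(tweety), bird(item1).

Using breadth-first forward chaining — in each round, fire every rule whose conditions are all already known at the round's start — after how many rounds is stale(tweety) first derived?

Round 1: (v) [flagged(tweety) ∧ valid(tweety) → small(tweety)]; (xi) [swims(item1) → blue(item1)]. Adds small(tweety), blue(item1).
Round 2: (viii) [blue(item1) → locked(tweety)]. Adds locked(tweety).
Round 3: (vi) [locked(tweety) ∧ small(tweety) → penguin(item1)]. Adds penguin(item1).
Round 4: (ix) [penguin(item1) → red(tweety)]; (x) [penguin(item1) → has_feathers(tweety)]. Adds red(tweety), has_feathers(tweety).
Round 5: (ii) [red(tweety) ∧ bird(item1) → stale(tweety)]. Adds stale(tweety).
stale(tweety) first appears in round 5.

5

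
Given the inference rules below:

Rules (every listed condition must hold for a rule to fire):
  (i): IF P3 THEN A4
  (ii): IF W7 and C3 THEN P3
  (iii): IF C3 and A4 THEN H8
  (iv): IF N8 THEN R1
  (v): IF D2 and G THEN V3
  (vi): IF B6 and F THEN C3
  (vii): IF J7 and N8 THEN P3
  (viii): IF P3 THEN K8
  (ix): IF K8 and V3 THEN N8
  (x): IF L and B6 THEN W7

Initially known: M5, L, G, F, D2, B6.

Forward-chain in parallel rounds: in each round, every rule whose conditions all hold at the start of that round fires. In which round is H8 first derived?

4

Round 1: (v) [IF D2 and G THEN V3]; (vi) [IF B6 and F THEN C3]; (x) [IF L and B6 THEN W7]. New: V3, C3, W7.
Round 2: (ii) [IF W7 and C3 THEN P3]. New: P3.
Round 3: (i) [IF P3 THEN A4]; (viii) [IF P3 THEN K8]. New: A4, K8.
Round 4: (iii) [IF C3 and A4 THEN H8]; (ix) [IF K8 and V3 THEN N8]. New: H8, N8.
H8 first appears in round 4.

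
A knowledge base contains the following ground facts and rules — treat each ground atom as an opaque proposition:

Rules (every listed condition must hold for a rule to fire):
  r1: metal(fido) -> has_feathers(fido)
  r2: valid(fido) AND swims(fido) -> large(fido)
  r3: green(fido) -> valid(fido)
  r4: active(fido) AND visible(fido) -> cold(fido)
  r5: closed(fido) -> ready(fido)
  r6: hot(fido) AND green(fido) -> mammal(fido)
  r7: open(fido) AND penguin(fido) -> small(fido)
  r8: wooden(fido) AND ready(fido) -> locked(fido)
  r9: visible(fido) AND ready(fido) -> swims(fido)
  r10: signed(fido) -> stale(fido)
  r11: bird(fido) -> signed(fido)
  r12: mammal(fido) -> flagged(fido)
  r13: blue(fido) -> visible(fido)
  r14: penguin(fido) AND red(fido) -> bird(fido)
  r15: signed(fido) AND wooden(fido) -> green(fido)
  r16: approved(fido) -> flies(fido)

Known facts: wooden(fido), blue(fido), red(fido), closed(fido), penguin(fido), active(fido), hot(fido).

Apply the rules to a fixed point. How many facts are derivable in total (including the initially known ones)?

20

Round 1: r5 [closed(fido) -> ready(fido)]; r13 [blue(fido) -> visible(fido)]; r14 [penguin(fido) AND red(fido) -> bird(fido)]. New: ready(fido), visible(fido), bird(fido).
Round 2: r4 [active(fido) AND visible(fido) -> cold(fido)]; r8 [wooden(fido) AND ready(fido) -> locked(fido)]; r9 [visible(fido) AND ready(fido) -> swims(fido)]; r11 [bird(fido) -> signed(fido)]. New: cold(fido), locked(fido), swims(fido), signed(fido).
Round 3: r10 [signed(fido) -> stale(fido)]; r15 [signed(fido) AND wooden(fido) -> green(fido)]. New: stale(fido), green(fido).
Round 4: r3 [green(fido) -> valid(fido)]; r6 [hot(fido) AND green(fido) -> mammal(fido)]. New: valid(fido), mammal(fido).
Round 5: r2 [valid(fido) AND swims(fido) -> large(fido)]; r12 [mammal(fido) -> flagged(fido)]. New: large(fido), flagged(fido).
Closure: {active(fido), bird(fido), blue(fido), closed(fido), cold(fido), flagged(fido), green(fido), hot(fido), large(fido), locked(fido), mammal(fido), penguin(fido), ready(fido), red(fido), signed(fido), stale(fido), swims(fido), valid(fido), visible(fido), wooden(fido)} — 20 facts.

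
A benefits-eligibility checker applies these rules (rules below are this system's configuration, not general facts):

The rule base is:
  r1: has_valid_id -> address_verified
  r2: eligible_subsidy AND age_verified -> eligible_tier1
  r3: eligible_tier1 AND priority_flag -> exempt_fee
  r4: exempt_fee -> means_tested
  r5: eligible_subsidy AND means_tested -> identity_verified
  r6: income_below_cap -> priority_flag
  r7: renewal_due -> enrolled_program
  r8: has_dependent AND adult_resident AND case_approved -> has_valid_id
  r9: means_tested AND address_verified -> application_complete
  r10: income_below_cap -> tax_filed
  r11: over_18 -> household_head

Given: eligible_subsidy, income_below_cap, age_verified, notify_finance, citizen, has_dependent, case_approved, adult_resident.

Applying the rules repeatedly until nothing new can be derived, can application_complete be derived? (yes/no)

yes

Round 1 — r2, r6, r8, r10, derive eligible_tier1, priority_flag, has_valid_id, tax_filed.
Round 2 — r1, r3, derive address_verified, exempt_fee.
Round 3 — r4, derive means_tested.
Round 4 — r5, r9, derive identity_verified, application_complete.
application_complete appears in round 4, so it is derivable.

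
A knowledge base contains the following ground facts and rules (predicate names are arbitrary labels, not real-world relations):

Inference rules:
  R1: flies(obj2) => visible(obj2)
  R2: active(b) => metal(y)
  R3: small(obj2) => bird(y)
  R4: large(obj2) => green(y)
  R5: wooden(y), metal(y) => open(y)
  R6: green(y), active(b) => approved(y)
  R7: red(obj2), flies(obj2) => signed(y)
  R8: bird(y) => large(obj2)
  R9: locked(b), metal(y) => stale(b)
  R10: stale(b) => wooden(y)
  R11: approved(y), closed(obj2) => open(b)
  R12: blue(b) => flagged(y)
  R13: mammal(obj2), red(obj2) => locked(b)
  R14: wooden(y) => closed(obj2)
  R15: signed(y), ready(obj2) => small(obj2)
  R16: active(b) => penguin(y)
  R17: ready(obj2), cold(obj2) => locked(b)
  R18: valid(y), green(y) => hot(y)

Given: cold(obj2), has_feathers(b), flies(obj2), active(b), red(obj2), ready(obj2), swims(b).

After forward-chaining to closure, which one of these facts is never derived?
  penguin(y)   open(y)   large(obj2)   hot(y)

hot(y)

Round 1 — R1, R2, R7, R16, R17, derive visible(obj2), metal(y), signed(y), penguin(y), locked(b).
Round 2 — R9, R15, derive stale(b), small(obj2).
Round 3 — R3, R10, derive bird(y), wooden(y).
Round 4 — R5, R8, R14, derive open(y), large(obj2), closed(obj2).
Round 5 — R4, derive green(y).
Round 6 — R6, derive approved(y).
Round 7 — R11, derive open(b).
Derived: penguin(y) (round 1), large(obj2) (round 4), open(y) (round 4). hot(y) never appears in any round.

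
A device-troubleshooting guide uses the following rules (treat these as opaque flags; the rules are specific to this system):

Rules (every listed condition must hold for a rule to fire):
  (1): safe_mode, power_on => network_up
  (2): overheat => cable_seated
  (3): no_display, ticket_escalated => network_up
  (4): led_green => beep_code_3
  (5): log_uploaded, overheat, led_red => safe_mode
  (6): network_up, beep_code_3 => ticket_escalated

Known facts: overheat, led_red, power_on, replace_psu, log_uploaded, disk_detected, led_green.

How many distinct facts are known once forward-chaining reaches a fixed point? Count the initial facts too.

Round 1: (2) [overheat => cable_seated]; (4) [led_green => beep_code_3]; (5) [log_uploaded, overheat, led_red => safe_mode]. Adds cable_seated, beep_code_3, safe_mode.
Round 2: (1) [safe_mode, power_on => network_up]. Adds network_up.
Round 3: (6) [network_up, beep_code_3 => ticket_escalated]. Adds ticket_escalated.
Closure: {beep_code_3, cable_seated, disk_detected, led_green, led_red, log_uploaded, network_up, overheat, power_on, replace_psu, safe_mode, ticket_escalated} — 12 facts.

12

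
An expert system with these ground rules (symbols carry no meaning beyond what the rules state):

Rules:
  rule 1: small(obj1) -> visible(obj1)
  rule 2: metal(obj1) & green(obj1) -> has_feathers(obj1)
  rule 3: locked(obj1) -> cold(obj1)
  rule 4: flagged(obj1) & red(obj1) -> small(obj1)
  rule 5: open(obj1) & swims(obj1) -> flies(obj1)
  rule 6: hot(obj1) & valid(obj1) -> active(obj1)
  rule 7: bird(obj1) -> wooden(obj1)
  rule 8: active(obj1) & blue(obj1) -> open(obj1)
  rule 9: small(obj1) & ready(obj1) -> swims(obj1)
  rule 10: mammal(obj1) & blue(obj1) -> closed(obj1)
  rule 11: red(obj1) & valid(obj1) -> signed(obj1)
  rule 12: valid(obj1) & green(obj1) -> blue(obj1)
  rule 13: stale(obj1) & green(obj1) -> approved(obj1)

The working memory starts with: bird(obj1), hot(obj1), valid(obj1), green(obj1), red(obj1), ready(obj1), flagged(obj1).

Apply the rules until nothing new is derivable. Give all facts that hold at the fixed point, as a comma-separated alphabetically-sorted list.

active(obj1), bird(obj1), blue(obj1), flagged(obj1), flies(obj1), green(obj1), hot(obj1), open(obj1), ready(obj1), red(obj1), signed(obj1), small(obj1), swims(obj1), valid(obj1), visible(obj1), wooden(obj1)

Round 1 fires rule 4, rule 6, rule 7, rule 11, rule 12, giving small(obj1), active(obj1), wooden(obj1), signed(obj1), blue(obj1).
Round 2 fires rule 1, rule 8, rule 9, giving visible(obj1), open(obj1), swims(obj1).
Round 3 fires rule 5, giving flies(obj1).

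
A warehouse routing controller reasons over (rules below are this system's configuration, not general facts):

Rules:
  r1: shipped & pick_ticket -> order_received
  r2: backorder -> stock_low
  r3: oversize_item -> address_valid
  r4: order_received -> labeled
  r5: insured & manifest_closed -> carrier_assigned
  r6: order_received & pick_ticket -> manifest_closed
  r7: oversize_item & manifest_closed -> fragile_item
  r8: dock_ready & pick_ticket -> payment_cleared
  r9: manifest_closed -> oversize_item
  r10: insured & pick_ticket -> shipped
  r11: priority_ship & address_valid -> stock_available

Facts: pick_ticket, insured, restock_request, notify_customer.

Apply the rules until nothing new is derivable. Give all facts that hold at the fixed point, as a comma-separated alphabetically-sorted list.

[1] r10 [insured & pick_ticket -> shipped]. ⇒ new: shipped.
[2] r1 [shipped & pick_ticket -> order_received]. ⇒ new: order_received.
[3] r4 [order_received -> labeled]; r6 [order_received & pick_ticket -> manifest_closed]. ⇒ new: labeled, manifest_closed.
[4] r5 [insured & manifest_closed -> carrier_assigned]; r9 [manifest_closed -> oversize_item]. ⇒ new: carrier_assigned, oversize_item.
[5] r3 [oversize_item -> address_valid]; r7 [oversize_item & manifest_closed -> fragile_item]. ⇒ new: address_valid, fragile_item.

address_valid, carrier_assigned, fragile_item, insured, labeled, manifest_closed, notify_customer, order_received, oversize_item, pick_ticket, restock_request, shipped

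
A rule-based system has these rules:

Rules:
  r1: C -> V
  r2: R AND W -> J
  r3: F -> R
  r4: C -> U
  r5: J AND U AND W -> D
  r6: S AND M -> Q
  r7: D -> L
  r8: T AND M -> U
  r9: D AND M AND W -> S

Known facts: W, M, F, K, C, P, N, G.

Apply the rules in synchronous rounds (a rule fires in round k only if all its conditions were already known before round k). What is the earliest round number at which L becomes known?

Round 1: r1 [C -> V]; r3 [F -> R]; r4 [C -> U]. New: V, R, U.
Round 2: r2 [R AND W -> J]. New: J.
Round 3: r5 [J AND U AND W -> D]. New: D.
Round 4: r7 [D -> L]; r9 [D AND M AND W -> S]. New: L, S.
L first appears in round 4.

4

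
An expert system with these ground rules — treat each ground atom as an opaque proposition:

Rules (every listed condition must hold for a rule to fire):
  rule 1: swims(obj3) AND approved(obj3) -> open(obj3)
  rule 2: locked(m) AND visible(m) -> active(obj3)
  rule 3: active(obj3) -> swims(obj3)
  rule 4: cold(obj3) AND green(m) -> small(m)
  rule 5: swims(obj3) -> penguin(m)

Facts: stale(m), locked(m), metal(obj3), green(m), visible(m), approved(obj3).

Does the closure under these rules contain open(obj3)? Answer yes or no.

yes

Round 1 fires rule 2, giving active(obj3).
Round 2 fires rule 3, giving swims(obj3).
Round 3 fires rule 1, rule 5, giving open(obj3), penguin(m).
open(obj3) appears in round 3, so it is derivable.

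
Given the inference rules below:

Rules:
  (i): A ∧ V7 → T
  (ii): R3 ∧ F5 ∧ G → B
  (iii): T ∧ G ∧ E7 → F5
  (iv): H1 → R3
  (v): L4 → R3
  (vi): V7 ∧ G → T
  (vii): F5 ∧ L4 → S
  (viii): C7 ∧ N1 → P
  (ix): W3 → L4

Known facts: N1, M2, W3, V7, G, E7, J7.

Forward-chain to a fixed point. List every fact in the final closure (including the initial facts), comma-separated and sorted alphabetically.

B, E7, F5, G, J7, L4, M2, N1, R3, S, T, V7, W3

Round 1: (vi) [V7 ∧ G → T]; (ix) [W3 → L4]. New: T, L4.
Round 2: (iii) [T ∧ G ∧ E7 → F5]; (v) [L4 → R3]. New: F5, R3.
Round 3: (ii) [R3 ∧ F5 ∧ G → B]; (vii) [F5 ∧ L4 → S]. New: B, S.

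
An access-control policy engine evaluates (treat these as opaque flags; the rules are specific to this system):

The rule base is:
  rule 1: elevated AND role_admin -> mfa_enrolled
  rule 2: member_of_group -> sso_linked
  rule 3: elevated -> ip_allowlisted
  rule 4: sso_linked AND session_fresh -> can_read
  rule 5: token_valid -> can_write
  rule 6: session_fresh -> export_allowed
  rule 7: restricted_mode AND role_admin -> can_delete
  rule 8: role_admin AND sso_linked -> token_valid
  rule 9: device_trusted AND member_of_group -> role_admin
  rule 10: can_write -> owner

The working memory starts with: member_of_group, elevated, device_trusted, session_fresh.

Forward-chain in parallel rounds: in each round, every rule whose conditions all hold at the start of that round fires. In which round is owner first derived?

4

Round 1 — rule 2, rule 3, rule 6, rule 9, derive sso_linked, ip_allowlisted, export_allowed, role_admin.
Round 2 — rule 1, rule 4, rule 8, derive mfa_enrolled, can_read, token_valid.
Round 3 — rule 5, derive can_write.
Round 4 — rule 10, derive owner.
owner first appears in round 4.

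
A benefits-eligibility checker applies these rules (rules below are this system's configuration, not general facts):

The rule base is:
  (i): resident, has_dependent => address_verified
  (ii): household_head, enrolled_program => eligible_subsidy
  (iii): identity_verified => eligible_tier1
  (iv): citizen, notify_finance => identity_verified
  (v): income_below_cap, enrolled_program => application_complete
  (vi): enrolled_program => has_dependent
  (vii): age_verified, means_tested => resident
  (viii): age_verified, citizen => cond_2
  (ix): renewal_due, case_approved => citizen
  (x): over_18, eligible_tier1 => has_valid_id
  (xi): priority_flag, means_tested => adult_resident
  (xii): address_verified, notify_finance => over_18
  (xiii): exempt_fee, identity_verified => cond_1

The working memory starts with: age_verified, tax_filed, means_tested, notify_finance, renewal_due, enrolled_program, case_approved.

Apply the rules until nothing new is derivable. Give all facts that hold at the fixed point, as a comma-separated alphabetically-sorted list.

Round 1: (vi) [enrolled_program => has_dependent]; (vii) [age_verified, means_tested => resident]; (ix) [renewal_due, case_approved => citizen]. Adds has_dependent, resident, citizen.
Round 2: (i) [resident, has_dependent => address_verified]; (iv) [citizen, notify_finance => identity_verified]; (viii) [age_verified, citizen => cond_2]. Adds address_verified, identity_verified, cond_2.
Round 3: (iii) [identity_verified => eligible_tier1]; (xii) [address_verified, notify_finance => over_18]. Adds eligible_tier1, over_18.
Round 4: (x) [over_18, eligible_tier1 => has_valid_id]. Adds has_valid_id.

address_verified, age_verified, case_approved, citizen, cond_2, eligible_tier1, enrolled_program, has_dependent, has_valid_id, identity_verified, means_tested, notify_finance, over_18, renewal_due, resident, tax_filed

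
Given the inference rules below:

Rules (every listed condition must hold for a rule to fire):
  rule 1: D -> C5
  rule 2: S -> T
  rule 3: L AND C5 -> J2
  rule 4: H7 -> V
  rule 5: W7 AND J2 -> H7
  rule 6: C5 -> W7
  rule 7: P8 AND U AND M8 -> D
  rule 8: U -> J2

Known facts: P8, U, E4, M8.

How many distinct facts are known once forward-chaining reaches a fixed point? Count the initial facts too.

10

Round 1 fires rule 7, rule 8, giving D, J2.
Round 2 fires rule 1, giving C5.
Round 3 fires rule 6, giving W7.
Round 4 fires rule 5, giving H7.
Round 5 fires rule 4, giving V.
Closure: {C5, D, E4, H7, J2, M8, P8, U, V, W7} — 10 facts.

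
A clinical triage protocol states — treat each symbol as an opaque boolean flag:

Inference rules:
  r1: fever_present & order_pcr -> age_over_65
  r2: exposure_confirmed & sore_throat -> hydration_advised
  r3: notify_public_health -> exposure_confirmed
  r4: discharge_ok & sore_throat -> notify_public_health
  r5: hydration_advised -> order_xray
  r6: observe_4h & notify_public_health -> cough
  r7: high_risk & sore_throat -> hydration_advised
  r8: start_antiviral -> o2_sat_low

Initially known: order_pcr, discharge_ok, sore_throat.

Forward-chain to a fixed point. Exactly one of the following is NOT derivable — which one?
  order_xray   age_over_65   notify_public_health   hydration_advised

Round 1: r4 [discharge_ok & sore_throat -> notify_public_health]. Adds notify_public_health.
Round 2: r3 [notify_public_health -> exposure_confirmed]. Adds exposure_confirmed.
Round 3: r2 [exposure_confirmed & sore_throat -> hydration_advised]. Adds hydration_advised.
Round 4: r5 [hydration_advised -> order_xray]. Adds order_xray.
Derived: notify_public_health (round 1), order_xray (round 4), hydration_advised (round 3). age_over_65 never appears in any round.

age_over_65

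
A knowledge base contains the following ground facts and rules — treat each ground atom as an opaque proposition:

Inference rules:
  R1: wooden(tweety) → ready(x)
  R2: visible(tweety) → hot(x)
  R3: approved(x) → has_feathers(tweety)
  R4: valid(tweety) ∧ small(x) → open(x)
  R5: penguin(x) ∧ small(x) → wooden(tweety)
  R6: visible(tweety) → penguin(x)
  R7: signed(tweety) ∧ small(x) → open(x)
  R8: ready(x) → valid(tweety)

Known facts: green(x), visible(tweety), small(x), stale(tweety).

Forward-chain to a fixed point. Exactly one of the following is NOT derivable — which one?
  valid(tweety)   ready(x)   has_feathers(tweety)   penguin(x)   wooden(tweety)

has_feathers(tweety)

Round 1: R2 [visible(tweety) → hot(x)]; R6 [visible(tweety) → penguin(x)]. New: hot(x), penguin(x).
Round 2: R5 [penguin(x) ∧ small(x) → wooden(tweety)]. New: wooden(tweety).
Round 3: R1 [wooden(tweety) → ready(x)]. New: ready(x).
Round 4: R8 [ready(x) → valid(tweety)]. New: valid(tweety).
Round 5: R4 [valid(tweety) ∧ small(x) → open(x)]. New: open(x).
Derived: penguin(x) (round 1), ready(x) (round 3), valid(tweety) (round 4), wooden(tweety) (round 2). has_feathers(tweety) never appears in any round.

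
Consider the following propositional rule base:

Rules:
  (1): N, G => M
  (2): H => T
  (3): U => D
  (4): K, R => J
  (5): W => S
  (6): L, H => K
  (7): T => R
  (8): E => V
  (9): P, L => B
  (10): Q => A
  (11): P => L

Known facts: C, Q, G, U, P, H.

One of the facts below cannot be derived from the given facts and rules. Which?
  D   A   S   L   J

Round 1: (2) [H => T]; (3) [U => D]; (10) [Q => A]; (11) [P => L]. New: T, D, A, L.
Round 2: (6) [L, H => K]; (7) [T => R]; (9) [P, L => B]. New: K, R, B.
Round 3: (4) [K, R => J]. New: J.
Derived: D (round 1), L (round 1), J (round 3), A (round 1). S never appears in any round.

S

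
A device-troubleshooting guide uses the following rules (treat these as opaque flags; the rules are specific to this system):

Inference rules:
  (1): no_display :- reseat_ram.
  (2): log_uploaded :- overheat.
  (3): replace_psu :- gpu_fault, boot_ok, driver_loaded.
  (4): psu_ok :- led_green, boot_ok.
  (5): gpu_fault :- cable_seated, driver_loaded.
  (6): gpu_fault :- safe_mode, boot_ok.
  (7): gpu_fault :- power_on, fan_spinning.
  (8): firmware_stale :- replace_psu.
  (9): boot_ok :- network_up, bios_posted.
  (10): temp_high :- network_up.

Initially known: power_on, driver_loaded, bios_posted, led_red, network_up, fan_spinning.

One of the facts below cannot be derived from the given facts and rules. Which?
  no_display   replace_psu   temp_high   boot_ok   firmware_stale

Round 1 fires (7), (9), (10), giving gpu_fault, boot_ok, temp_high.
Round 2 fires (3), giving replace_psu.
Round 3 fires (8), giving firmware_stale.
Derived: boot_ok (round 1), replace_psu (round 2), temp_high (round 1), firmware_stale (round 3). no_display never appears in any round.

no_display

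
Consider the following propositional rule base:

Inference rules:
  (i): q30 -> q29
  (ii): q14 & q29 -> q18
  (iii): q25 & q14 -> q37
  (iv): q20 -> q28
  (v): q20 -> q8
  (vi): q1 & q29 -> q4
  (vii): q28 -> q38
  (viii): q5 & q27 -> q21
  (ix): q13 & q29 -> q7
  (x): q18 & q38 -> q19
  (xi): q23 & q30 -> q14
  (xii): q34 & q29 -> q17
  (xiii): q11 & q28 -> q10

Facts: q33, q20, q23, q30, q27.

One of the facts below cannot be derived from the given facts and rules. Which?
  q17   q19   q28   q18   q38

Round 1 — (i), (iv), (v), (xi), derive q29, q28, q8, q14.
Round 2 — (ii), (vii), derive q18, q38.
Round 3 — (x), derive q19.
Derived: q28 (round 1), q19 (round 3), q38 (round 2), q18 (round 2). q17 never appears in any round.

q17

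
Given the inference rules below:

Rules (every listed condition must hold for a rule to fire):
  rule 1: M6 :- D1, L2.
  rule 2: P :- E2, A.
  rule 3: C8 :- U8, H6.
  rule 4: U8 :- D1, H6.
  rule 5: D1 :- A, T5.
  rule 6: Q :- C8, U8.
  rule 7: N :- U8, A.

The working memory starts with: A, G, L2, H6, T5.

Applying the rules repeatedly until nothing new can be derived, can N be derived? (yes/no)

yes

Round 1 — rule 5, derive D1.
Round 2 — rule 1, rule 4, derive M6, U8.
Round 3 — rule 3, rule 7, derive C8, N.
Round 4 — rule 6, derive Q.
N appears in round 3, so it is derivable.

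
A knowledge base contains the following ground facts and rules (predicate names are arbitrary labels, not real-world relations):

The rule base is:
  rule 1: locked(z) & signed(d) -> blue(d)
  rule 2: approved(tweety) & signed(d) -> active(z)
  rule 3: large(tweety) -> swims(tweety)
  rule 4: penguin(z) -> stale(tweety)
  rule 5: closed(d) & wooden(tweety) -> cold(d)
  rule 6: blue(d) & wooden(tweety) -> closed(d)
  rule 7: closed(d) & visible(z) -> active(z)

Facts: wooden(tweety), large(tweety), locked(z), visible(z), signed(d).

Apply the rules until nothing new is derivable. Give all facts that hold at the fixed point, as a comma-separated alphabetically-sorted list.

active(z), blue(d), closed(d), cold(d), large(tweety), locked(z), signed(d), swims(tweety), visible(z), wooden(tweety)

[1] rule 1 [locked(z) & signed(d) -> blue(d)]; rule 3 [large(tweety) -> swims(tweety)]. ⇒ new: blue(d), swims(tweety).
[2] rule 6 [blue(d) & wooden(tweety) -> closed(d)]. ⇒ new: closed(d).
[3] rule 5 [closed(d) & wooden(tweety) -> cold(d)]; rule 7 [closed(d) & visible(z) -> active(z)]. ⇒ new: cold(d), active(z).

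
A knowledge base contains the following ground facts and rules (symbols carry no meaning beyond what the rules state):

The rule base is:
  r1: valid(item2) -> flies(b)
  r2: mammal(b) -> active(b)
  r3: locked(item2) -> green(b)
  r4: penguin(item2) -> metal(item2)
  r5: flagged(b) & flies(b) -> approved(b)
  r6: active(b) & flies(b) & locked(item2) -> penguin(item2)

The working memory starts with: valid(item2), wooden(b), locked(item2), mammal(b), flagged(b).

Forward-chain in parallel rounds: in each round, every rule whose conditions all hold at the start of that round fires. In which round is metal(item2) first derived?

Round 1: r1 [valid(item2) -> flies(b)]; r2 [mammal(b) -> active(b)]; r3 [locked(item2) -> green(b)]. New: flies(b), active(b), green(b).
Round 2: r5 [flagged(b) & flies(b) -> approved(b)]; r6 [active(b) & flies(b) & locked(item2) -> penguin(item2)]. New: approved(b), penguin(item2).
Round 3: r4 [penguin(item2) -> metal(item2)]. New: metal(item2).
metal(item2) first appears in round 3.

3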